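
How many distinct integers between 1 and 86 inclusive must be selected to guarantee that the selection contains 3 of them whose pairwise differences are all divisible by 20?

Integers whose pairwise differences are multiples of 20 are exactly those sharing a remainder mod 20. By pigeonhole, the 20 residue classes mod 20 are the pigeonholes.
With 40 integers one could put 2 in each residue class and have no class reach 3.
The 41st integer pushes some class to 3, so 20·2 + 1 = 41.

41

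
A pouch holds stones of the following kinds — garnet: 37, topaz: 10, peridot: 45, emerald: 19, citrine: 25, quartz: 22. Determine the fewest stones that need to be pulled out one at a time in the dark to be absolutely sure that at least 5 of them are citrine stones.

In the worst case for collecting citrine stones, every non-citrine stone comes out first.
There are 37 + 10 + 45 + 19 + 22 = 133 non-citrine stones altogether.
After those, each further stone must be citrine, so 133 + 5 = 138 draws guarantee 5 citrine stones.

138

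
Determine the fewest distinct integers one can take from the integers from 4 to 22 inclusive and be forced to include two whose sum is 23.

Group the elements by complementary pair {x, 23−x}: {4,19}, {5,18}, {6,17}, …, giving 8 two-element pairs and 3 integers whose partner 23−x falls outside [4,22].
Treating each of those 11 groups as a pigeonhole, one can pick one integer per group — 11 integers — with no two summing to 23.
The 12th integer lands in an occupied pair, forcing a sum of 23.

12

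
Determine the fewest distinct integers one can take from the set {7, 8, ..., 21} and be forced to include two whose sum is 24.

A set avoiding the sum 24 can contain at most one of each pair {x, 24−x}, plus the 5 elements whose complement lies outside the range or equal to its own complement.
The integers 12, …, 21 (10 of them) are such a set: any two sum to at least 12+13 = 25 > 24.
Pigeonhole: any 11th integer completes one of the 5 pairs, so 11 choices force a sum of 24.

11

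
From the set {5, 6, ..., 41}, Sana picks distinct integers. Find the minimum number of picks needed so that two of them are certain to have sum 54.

Two chosen integers sum to 54 exactly when both halves of some pair {x, 54−x} with 13 ≤ x ≤ 54−x ≤ 41 are chosen — 14 such pairs.
The remaining 9 elements (those with no distinct partner in range) can never complete a 54-sum, so the worst case takes all of them and one from each pair: 9 + 14 = 23.
The 24th integer has to be the second member of some pair, so 23 + 1 = 24.

24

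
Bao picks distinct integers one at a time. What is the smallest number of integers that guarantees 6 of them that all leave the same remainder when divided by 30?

151

The 30 residue classes mod 30 are the pigeonholes.
With 150 integers one could put 5 in each residue class and have no class reach 6.
The 151st integer pushes some class to 6, so 30·5 + 1 = 151.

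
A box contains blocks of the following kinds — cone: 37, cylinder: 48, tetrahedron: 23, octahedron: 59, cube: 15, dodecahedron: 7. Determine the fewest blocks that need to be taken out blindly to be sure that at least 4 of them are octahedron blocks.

134

In the worst case for collecting octahedron blocks, every non-octahedron block comes out first.
There are 37 + 48 + 23 + 15 + 7 = 130 non-octahedron blocks altogether.
After those, each further block must be octahedron, so 130 + 4 = 134 draws guarantee 4 octahedron blocks.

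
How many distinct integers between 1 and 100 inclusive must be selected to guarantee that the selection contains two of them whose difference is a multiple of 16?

17

Integers whose pairwise differences are multiples of 16 are exactly those sharing a remainder mod 16. The 16 residue classes mod 16 are the pigeonholes.
With 16 integers one could put 1 in each residue class and have no class reach 2.
The 17th integer pushes some class to 2, so 16·1 + 1 = 17.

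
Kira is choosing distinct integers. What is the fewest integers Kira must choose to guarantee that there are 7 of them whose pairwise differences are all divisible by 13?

Integers whose pairwise differences are multiples of 13 are exactly those sharing a remainder mod 13. The 13 residue classes mod 13 are the pigeonholes.
With 78 integers one could put 6 in each residue class and have no class reach 7.
The 79th integer pushes some class to 7, so 13·6 + 1 = 79.

79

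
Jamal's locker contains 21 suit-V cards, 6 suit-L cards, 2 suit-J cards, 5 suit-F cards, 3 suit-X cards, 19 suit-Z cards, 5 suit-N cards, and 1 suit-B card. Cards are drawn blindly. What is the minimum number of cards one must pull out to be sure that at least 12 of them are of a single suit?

Pigeonhole: the 8 suits are the holes; the cards drawn are the pigeons.
To avoid 12 of any one suit, the worst case takes at most 11 of each suit, or every card of a suit that has fewer than 11.
That gives 11 + 6 + 2 + 5 + 3 + 11 + 5 + 1 = 44 cards with no suit reaching 12.
The next card forces some suit to 12, so 44 + 1 = 45.

45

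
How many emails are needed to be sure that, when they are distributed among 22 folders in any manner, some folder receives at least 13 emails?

With 264 emails one could put exactly 12 in each of the 22 folders, and no folder would reach 13.
One more email must land in a folder that already has 12, giving it 13.
So 22 × 12 + 1 = 265 emails are required.

265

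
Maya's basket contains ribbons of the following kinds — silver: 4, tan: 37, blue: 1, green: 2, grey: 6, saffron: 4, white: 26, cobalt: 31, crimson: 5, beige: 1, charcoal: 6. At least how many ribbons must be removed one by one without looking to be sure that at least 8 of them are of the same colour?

51

The 11 colours are the holes; the ribbons drawn are the pigeons.
To avoid 8 of any one colour, the worst case takes at most 7 of each colour, or every ribbon of a colour that has fewer than 7.
That gives 4 + 7 + 1 + 2 + 6 + 4 + 7 + 7 + 5 + 1 + 6 = 50 ribbons with no colour reaching 8.
The next ribbon forces some colour to 8, so 50 + 1 = 51.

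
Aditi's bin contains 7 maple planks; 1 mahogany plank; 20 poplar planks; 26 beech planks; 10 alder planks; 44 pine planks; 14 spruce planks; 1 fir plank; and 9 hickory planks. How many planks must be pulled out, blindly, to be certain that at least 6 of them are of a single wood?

38

Put each drawn plank into a box by wood. The largest draw with every box below 6 takes min(count, 5) from each wood; woods with fewer than 5 contribute all they have.
Σ min(cᵢ, 5) = 5 + 1 + 5 + 5 + 5 + 5 + 5 + 1 + 5 = 37.
Draw number 37 + 1 = 38 must push one box to 6.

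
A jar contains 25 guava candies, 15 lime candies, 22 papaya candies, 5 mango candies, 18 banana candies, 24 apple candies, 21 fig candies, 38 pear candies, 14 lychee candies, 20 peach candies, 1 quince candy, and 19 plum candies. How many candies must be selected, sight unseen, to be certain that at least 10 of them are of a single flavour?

By pigeonhole, put each drawn candy into a box by flavour. The largest draw with every box below 10 takes min(count, 9) from each flavour; flavours with fewer than 9 contribute all they have.
Σ min(cᵢ, 9) = 9 + 9 + 9 + 5 + 9 + 9 + 9 + 9 + 9 + 9 + 1 + 9 = 96.
Draw number 96 + 1 = 97 must push one box to 10.

97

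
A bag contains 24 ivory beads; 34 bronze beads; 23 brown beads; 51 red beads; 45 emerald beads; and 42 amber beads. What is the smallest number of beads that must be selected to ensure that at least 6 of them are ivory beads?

201

In the worst case for collecting ivory beads, every non-ivory bead comes out first.
There are 34 + 23 + 51 + 45 + 42 = 195 non-ivory beads altogether.
After those, each further bead must be ivory, so 195 + 6 = 201 draws guarantee 6 ivory beads.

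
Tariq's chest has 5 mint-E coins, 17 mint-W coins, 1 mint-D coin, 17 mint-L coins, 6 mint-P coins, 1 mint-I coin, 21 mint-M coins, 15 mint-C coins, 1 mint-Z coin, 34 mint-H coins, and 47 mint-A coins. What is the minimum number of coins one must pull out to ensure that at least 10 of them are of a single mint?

69

By pigeonhole, put each drawn coin into a box by mint. The largest draw with every box below 10 takes min(count, 9) from each mint; mints with fewer than 9 contribute all they have.
Σ min(cᵢ, 9) = 5 + 9 + 1 + 9 + 6 + 1 + 9 + 9 + 1 + 9 + 9 = 68.
Draw number 68 + 1 = 69 must push one box to 10.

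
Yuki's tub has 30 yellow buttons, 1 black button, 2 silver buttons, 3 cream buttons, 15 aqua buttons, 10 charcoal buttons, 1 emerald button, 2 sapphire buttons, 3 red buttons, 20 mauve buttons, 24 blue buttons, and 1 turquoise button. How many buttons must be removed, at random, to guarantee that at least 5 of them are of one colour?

Pigeonhole: the 12 colours are the holes; the buttons drawn are the pigeons.
To avoid 5 of any one colour, the worst case takes at most 4 of each colour, or every button of a colour that has fewer than 4.
That gives 4 + 1 + 2 + 3 + 4 + 4 + 1 + 2 + 3 + 4 + 4 + 1 = 33 buttons with no colour reaching 5.
The next button forces some colour to 5, so 33 + 1 = 34.

34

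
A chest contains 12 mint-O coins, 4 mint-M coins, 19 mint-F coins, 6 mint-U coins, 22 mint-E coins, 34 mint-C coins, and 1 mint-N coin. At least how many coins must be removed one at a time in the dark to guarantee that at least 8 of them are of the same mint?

40

An adversary could hand out at most 7 coins per mint (mint-M, mint-U, mint-N run out sooner): 7 + 4 + 7 + 6 + 7 + 7 + 1 = 39 coins and still no mint has 8.
One more coin lands in a mint already at 7, so 40 draws are enough and 39 are not.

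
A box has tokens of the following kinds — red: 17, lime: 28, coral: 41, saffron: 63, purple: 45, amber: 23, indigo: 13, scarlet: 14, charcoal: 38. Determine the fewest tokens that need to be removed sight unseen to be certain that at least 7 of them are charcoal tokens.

251

In the worst case for collecting charcoal tokens, every non-charcoal token comes out first.
There are 17 + 28 + 41 + 63 + 45 + 23 + 13 + 14 = 244 non-charcoal tokens altogether.
After those, each further token must be charcoal, so 244 + 7 = 251 draws guarantee 7 charcoal tokens.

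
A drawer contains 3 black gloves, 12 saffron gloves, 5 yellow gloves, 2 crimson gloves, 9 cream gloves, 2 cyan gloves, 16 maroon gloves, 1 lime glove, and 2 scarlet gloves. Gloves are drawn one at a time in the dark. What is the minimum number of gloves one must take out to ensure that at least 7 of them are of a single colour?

34

Put each drawn glove into a box by colour. The largest draw with every box below 7 takes min(count, 6) from each colour; colours with fewer than 6 contribute all they have.
Σ min(cᵢ, 6) = 3 + 6 + 5 + 2 + 6 + 2 + 6 + 1 + 2 = 33.
Draw number 33 + 1 = 34 must push one box to 7.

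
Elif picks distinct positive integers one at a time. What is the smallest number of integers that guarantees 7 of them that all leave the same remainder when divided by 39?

235

Pigeonhole: the 39 residue classes mod 39 are the pigeonholes.
With 234 integers one could put 6 in each residue class and have no class reach 7.
The 235th integer pushes some class to 7, so 39·6 + 1 = 235.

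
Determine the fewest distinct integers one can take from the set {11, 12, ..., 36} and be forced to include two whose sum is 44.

A set avoiding the sum 44 can contain at most one of each pair {x, 44−x}, plus the 4 elements whose complement lies outside the range or equal to its own complement.
The integers 22, …, 36 (15 of them) are such a set: any two sum to at least 22+23 = 45 > 44.
By pigeonhole, any 16th integer completes one of the 11 pairs, so 16 choices force a sum of 44.

16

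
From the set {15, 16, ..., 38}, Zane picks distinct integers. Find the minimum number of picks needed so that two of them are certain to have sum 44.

A set avoiding the sum 44 can contain at most one of each pair {x, 44−x}, plus the 10 elements whose complement lies outside the range or equal to its own complement.
The integers 22, …, 38 (17 of them) are such a set: any two sum to at least 22+23 = 45 > 44.
By the pigeonhole principle, any 18th integer completes one of the 7 pairs, so 18 choices force a sum of 44.

18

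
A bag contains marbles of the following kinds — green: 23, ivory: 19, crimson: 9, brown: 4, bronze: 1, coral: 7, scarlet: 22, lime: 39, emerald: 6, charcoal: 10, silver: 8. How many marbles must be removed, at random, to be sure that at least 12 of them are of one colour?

An adversary could hand out at most 11 marbles per colour (7 colours run out sooner): 11 + 11 + 9 + 4 + 1 + 7 + 11 + 11 + 6 + 10 + 8 = 89 marbles and still no colour has 12.
One more marble lands in a colour already at 11, so 90 draws are enough and 89 are not.

90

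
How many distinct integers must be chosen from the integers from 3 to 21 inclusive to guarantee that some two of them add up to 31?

A set avoiding the sum 31 can contain at most one of each pair {x, 31−x}, plus the 7 elements whose complement lies outside the range.
The integers 3, …, 15 (13 of them) are such a set: any two sum to at least 3+4 = 7 and at most 14+15 = 29 < 31.
Any 14th integer completes one of the 6 pairs, so 14 choices force a sum of 31.

14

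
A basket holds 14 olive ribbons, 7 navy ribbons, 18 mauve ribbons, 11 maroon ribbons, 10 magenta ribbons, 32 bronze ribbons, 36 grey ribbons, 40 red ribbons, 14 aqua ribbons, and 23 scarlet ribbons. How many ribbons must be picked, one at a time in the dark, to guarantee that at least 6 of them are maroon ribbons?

200

In the worst case for collecting maroon ribbons, every non-maroon ribbon comes out first.
There are 14 + 7 + 18 + 10 + 32 + 36 + 40 + 14 + 23 = 194 non-maroon ribbons altogether.
After those, each further ribbon must be maroon, so 194 + 6 = 200 draws guarantee 6 maroon ribbons.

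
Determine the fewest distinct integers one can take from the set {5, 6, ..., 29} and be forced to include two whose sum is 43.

Group the elements by complementary pair {x, 43−x}: {14,29}, {15,28}, {16,27}, …, giving 8 two-element pairs and 9 integers whose partner 43−x falls outside [5,29].
Pigeonhole: treating each of those 17 groups as a pigeonhole, one can pick one integer per group — 17 integers — with no two summing to 43.
The 18th integer lands in an occupied pair, forcing a sum of 43.

18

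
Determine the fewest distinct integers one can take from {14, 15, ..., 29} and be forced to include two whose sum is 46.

11

Group the elements by complementary pair {x, 46−x}: {17,29}, {18,28}, {19,27}, …, giving 6 two-element pairs, the single value 23 (it cannot pair with itself since the integers are distinct), and 3 integers whose partner 46−x falls outside [14,29].
Treating each of those 10 groups as a pigeonhole, one can pick one integer per group — 10 integers — with no two summing to 46.
The 11th integer lands in an occupied pair, forcing a sum of 46.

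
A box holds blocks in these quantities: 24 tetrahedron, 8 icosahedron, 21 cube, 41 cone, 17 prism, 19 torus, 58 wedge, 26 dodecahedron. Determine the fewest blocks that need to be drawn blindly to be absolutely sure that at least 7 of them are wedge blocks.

163

In the worst case for collecting wedge blocks, every non-wedge block comes out first.
There are 24 + 8 + 21 + 41 + 17 + 19 + 26 = 156 non-wedge blocks altogether.
After those, each further block must be wedge, so 156 + 7 = 163 draws guarantee 7 wedge blocks.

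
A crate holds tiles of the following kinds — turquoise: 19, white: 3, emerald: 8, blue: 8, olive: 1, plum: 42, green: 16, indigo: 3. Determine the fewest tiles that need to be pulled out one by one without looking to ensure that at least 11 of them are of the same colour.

54

Pigeonhole: put each drawn tile into a box by colour. The largest draw with every box below 11 takes min(count, 10) from each colour; colours with fewer than 10 contribute all they have.
Σ min(cᵢ, 10) = 10 + 3 + 8 + 8 + 1 + 10 + 10 + 3 = 53.
Draw number 53 + 1 = 54 must push one box to 11.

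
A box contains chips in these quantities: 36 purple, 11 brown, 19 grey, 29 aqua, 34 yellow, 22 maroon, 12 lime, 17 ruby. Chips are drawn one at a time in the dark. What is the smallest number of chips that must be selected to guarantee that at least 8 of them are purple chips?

In the worst case for collecting purple chips, every non-purple chip comes out first.
There are 11 + 19 + 29 + 34 + 22 + 12 + 17 = 144 non-purple chips altogether.
After those, each further chip must be purple, so 144 + 8 = 152 draws guarantee 8 purple chips.

152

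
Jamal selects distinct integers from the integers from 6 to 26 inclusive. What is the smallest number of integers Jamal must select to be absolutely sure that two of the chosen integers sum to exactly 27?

14

A set avoiding the sum 27 can contain at most one of each pair {x, 27−x}, plus the 5 elements whose complement lies outside the range.
The integers 14, …, 26 (13 of them) are such a set: any two sum to at least 14+15 = 29 > 27.
Any 14th integer completes one of the 8 pairs, so 14 choices force a sum of 27.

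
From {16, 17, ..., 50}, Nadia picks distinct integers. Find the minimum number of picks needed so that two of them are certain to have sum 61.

Group the elements by complementary pair {x, 61−x}: {16,45}, {17,44}, {18,43}, …, giving 15 two-element pairs and 5 integers whose partner 61−x falls outside [16,50].
By the pigeonhole principle, treating each of those 20 groups as a pigeonhole, one can pick one integer per group — 20 integers — with no two summing to 61.
The 21st integer lands in an occupied pair, forcing a sum of 61.

21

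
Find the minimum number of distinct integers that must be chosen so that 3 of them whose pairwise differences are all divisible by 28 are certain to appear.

Integers whose pairwise differences are multiples of 28 are exactly those sharing a remainder mod 28. Pigeonhole: the 28 residue classes mod 28 are the pigeonholes.
With 56 integers one could put 2 in each residue class and have no class reach 3.
The 57th integer pushes some class to 3, so 28·2 + 1 = 57.

57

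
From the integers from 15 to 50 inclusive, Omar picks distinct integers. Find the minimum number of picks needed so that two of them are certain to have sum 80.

27

A set avoiding the sum 80 can contain at most one of each pair {x, 80−x}, plus the 16 elements whose complement lies outside the range or equal to its own complement.
The integers 15, …, 40 (26 of them) are such a set: any two sum to at least 15+16 = 31 and at most 39+40 = 79 < 80.
By pigeonhole, any 27th integer completes one of the 10 pairs, so 27 choices force a sum of 80.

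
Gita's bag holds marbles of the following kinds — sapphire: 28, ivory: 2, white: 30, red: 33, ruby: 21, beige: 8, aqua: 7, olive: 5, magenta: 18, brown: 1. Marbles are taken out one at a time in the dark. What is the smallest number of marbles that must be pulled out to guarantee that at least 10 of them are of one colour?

69

By the pigeonhole principle, put each drawn marble into a box by colour. The largest draw with every box below 10 takes min(count, 9) from each colour; colours with fewer than 9 contribute all they have.
Σ min(cᵢ, 9) = 9 + 2 + 9 + 9 + 9 + 8 + 7 + 5 + 9 + 1 = 68.
Draw number 68 + 1 = 69 must push one box to 10.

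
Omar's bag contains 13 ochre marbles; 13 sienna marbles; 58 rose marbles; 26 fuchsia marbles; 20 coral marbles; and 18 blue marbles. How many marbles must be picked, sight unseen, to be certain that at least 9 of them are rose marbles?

In the worst case for collecting rose marbles, every non-rose marble comes out first.
There are 13 + 13 + 26 + 20 + 18 = 90 non-rose marbles altogether.
After those, each further marble must be rose, so 90 + 9 = 99 draws guarantee 9 rose marbles.

99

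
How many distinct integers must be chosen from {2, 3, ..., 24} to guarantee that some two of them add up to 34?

A set avoiding the sum 34 can contain at most one of each pair {x, 34−x}, plus the 9 elements whose complement lies outside the range or equal to its own complement.
The integers 2, …, 17 (16 of them) are such a set: any two sum to at least 2+3 = 5 and at most 16+17 = 33 < 34.
Any 17th integer completes one of the 7 pairs, so 17 choices force a sum of 34.

17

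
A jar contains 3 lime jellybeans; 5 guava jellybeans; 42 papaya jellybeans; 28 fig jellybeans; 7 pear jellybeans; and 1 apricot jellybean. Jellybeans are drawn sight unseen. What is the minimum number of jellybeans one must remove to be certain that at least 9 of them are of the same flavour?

33

The 6 flavours are the holes; the jellybeans drawn are the pigeons.
To avoid 9 of any one flavour, the worst case takes at most 8 of each flavour, or every jellybean of a flavour that has fewer than 8.
That gives 3 + 5 + 8 + 8 + 7 + 1 = 32 jellybeans with no flavour reaching 9.
The next jellybean forces some flavour to 9, so 32 + 1 = 33.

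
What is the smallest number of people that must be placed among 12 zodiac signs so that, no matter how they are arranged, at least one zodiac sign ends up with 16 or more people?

181

With 180 people one could put exactly 15 in each of the 12 zodiac signs, and no zodiac sign would reach 16.
One more person must land in a zodiac sign that already has 15, giving it 16.
So 12 × 15 + 1 = 181 people are required.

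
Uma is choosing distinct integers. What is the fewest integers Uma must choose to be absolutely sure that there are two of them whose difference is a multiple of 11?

Integers whose pairwise differences are multiples of 11 are exactly those sharing a remainder mod 11. The 11 residue classes mod 11 are the pigeonholes.
With 11 integers one could put 1 in each residue class and have no class reach 2.
The 12th integer pushes some class to 2, so 11·1 + 1 = 12.

12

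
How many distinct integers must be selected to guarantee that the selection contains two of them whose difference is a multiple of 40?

41

Integers whose pairwise differences are multiples of 40 are exactly those sharing a remainder mod 40. By the pigeonhole principle, the 40 residue classes mod 40 are the pigeonholes.
With 40 integers one could put 1 in each residue class and have no class reach 2.
The 41st integer pushes some class to 2, so 40·1 + 1 = 41.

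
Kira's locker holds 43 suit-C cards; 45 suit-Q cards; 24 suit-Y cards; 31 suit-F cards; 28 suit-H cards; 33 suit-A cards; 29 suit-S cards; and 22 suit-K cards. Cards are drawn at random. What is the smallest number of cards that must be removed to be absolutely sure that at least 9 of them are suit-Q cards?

219

In the worst case for collecting suit-Q cards, every non-suit-Q card comes out first.
There are 43 + 24 + 31 + 28 + 33 + 29 + 22 = 210 non-suit-Q cards altogether.
After those, each further card must be suit-Q, so 210 + 9 = 219 draws guarantee 9 suit-Q cards.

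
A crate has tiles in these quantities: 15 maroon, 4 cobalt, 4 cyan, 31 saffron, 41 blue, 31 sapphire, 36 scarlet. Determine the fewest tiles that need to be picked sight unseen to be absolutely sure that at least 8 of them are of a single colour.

Put each drawn tile into a box by colour. The largest draw with every box below 8 takes min(count, 7) from each colour; colours with fewer than 7 contribute all they have.
Σ min(cᵢ, 7) = 7 + 4 + 4 + 7 + 7 + 7 + 7 = 43.
Draw number 43 + 1 = 44 must push one box to 8.

44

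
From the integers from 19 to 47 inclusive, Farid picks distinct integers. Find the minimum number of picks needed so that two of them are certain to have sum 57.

Two chosen integers sum to 57 exactly when both halves of some pair {x, 57−x} with 19 ≤ x ≤ 57−x ≤ 38 are chosen — 10 such pairs.
The remaining 9 elements (those with no distinct partner in range) can never complete a 57-sum, so the worst case takes all of them and one from each pair: 9 + 10 = 19.
Pigeonhole: the 20th integer has to be the second member of some pair, so 19 + 1 = 20.

20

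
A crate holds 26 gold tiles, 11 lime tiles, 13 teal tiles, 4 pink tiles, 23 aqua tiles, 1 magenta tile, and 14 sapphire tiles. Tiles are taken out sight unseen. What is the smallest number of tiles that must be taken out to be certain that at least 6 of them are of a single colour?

31

Put each drawn tile into a box by colour. The largest draw with every box below 6 takes min(count, 5) from each colour; colours with fewer than 5 contribute all they have.
Σ min(cᵢ, 5) = 5 + 5 + 5 + 4 + 5 + 1 + 5 = 30.
Draw number 30 + 1 = 31 must push one box to 6.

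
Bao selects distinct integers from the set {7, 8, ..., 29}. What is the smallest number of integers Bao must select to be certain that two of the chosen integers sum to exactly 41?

Group the elements by complementary pair {x, 41−x}: {12,29}, {13,28}, {14,27}, …, giving 9 two-element pairs and 5 integers whose partner 41−x falls outside [7,29].
Treating each of those 14 groups as a pigeonhole, one can pick one integer per group — 14 integers — with no two summing to 41.
The 15th integer lands in an occupied pair, forcing a sum of 41.

15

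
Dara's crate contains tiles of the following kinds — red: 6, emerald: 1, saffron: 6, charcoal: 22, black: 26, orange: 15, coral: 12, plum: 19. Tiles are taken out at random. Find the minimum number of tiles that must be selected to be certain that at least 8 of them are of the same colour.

An adversary could hand out at most 7 tiles per colour (red, emerald, saffron run out sooner): 6 + 1 + 6 + 7 + 7 + 7 + 7 + 7 = 48 tiles and still no colour has 8.
By pigeonhole, one more tile lands in a colour already at 7, so 49 draws are enough and 48 are not.

49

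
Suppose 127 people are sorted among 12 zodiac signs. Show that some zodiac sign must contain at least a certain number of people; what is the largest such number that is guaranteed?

11

By pigeonhole, the 12 zodiac signs are the holes and the 127 people are the pigeons.
If every zodiac sign held at most 10 people, the total would be at most 12 × 10 = 120, which is less than 127.
So some zodiac sign holds at least ⌈127/12⌉ = 11 people.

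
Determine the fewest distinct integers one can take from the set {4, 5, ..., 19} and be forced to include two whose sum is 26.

11

Group the elements by complementary pair {x, 26−x}: {7,19}, {8,18}, {9,17}, …, giving 6 two-element pairs; the single value 13 (it cannot pair with itself since the integers are distinct); and 3 integers whose partner 26−x falls outside [4,19].
Treating each of those 10 groups as a pigeonhole, one can pick one integer per group — 10 integers — with no two summing to 26.
The 11th integer lands in an occupied pair, forcing a sum of 26.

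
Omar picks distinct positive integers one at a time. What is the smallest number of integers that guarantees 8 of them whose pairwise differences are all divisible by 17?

Integers whose pairwise differences are multiples of 17 are exactly those sharing a remainder mod 17. Pigeonhole: the 17 residue classes mod 17 are the pigeonholes.
With 119 integers one could put 7 in each residue class and have no class reach 8.
The 120th integer pushes some class to 8, so 17·7 + 1 = 120.

120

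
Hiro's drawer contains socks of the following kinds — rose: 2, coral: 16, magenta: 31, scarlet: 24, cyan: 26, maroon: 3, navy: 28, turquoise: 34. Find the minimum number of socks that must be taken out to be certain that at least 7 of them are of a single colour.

42

Put each drawn sock into a box by colour. The largest draw with every box below 7 takes min(count, 6) from each colour; colours with fewer than 6 contribute all they have.
Σ min(cᵢ, 6) = 2 + 6 + 6 + 6 + 6 + 3 + 6 + 6 = 41.
Draw number 41 + 1 = 42 must push one box to 7.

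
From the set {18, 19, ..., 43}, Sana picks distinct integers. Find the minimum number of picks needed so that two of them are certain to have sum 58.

Two chosen integers sum to 58 exactly when both halves of some pair {x, 58−x} with 18 ≤ x ≤ 58−x ≤ 40 are chosen — 11 such pairs.
The remaining 4 elements (those with no distinct partner in range) can never complete a 58-sum, so the worst case takes all of them and one from each pair: 4 + 11 = 15.
The 16th integer has to be the second member of some pair, so 15 + 1 = 16.

16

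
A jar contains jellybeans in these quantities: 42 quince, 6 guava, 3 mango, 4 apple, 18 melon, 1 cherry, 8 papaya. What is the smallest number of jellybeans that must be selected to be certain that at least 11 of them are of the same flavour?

43

By pigeonhole, put each drawn jellybean into a box by flavour. The largest draw with every box below 11 takes min(count, 10) from each flavour; flavours with fewer than 10 contribute all they have.
Σ min(cᵢ, 10) = 10 + 6 + 3 + 4 + 10 + 1 + 8 = 42.
Draw number 42 + 1 = 43 must push one box to 11.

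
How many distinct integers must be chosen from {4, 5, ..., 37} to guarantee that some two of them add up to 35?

21

Group the elements by complementary pair {x, 35−x}: {4,31}, {5,30}, {6,29}, …, giving 14 two-element pairs and 6 integers whose partner 35−x falls outside [4,37].
Treating each of those 20 groups as a pigeonhole, one can pick one integer per group — 20 integers — with no two summing to 35.
The 21st integer lands in an occupied pair, forcing a sum of 35.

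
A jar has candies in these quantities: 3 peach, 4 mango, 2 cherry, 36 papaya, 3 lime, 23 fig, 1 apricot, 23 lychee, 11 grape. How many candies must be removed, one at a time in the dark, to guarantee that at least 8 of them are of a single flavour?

Pigeonhole: the 9 flavours are the holes; the candies drawn are the pigeons.
To avoid 8 of any one flavour, the worst case takes at most 7 of each flavour, or every candy of a flavour that has fewer than 7.
That gives 3 + 4 + 2 + 7 + 3 + 7 + 1 + 7 + 7 = 41 candies with no flavour reaching 8.
The next candy forces some flavour to 8, so 41 + 1 = 42.

42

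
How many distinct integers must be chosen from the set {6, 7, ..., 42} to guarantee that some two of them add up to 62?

27

Group the elements by complementary pair {x, 62−x}: {20,42}, {21,41}, {22,40}, …, giving 11 two-element pairs; the single value 31 (it cannot pair with itself since the integers are distinct); and 14 integers whose partner 62−x falls outside [6,42].
By pigeonhole, treating each of those 26 groups as a pigeonhole, one can pick one integer per group — 26 integers — with no two summing to 62.
The 27th integer lands in an occupied pair, forcing a sum of 62.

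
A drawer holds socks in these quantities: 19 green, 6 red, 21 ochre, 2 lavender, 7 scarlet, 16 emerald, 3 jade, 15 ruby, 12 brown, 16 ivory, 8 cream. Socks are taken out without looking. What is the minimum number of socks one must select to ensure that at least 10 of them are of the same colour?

81

The 11 colours are the holes; the socks drawn are the pigeons.
To avoid 10 of any one colour, the worst case takes at most 9 of each colour, or every sock of a colour that has fewer than 9.
That gives 9 + 6 + 9 + 2 + 7 + 9 + 3 + 9 + 9 + 9 + 8 = 80 socks with no colour reaching 10.
The next sock forces some colour to 10, so 80 + 1 = 81.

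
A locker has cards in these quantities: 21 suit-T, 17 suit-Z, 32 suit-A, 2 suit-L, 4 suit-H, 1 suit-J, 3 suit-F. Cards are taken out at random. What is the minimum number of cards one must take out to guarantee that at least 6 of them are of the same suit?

An adversary could hand out at most 5 cards per suit (4 suits run out sooner): 5 + 5 + 5 + 2 + 4 + 1 + 3 = 25 cards and still no suit has 6.
By pigeonhole, one more card lands in a suit already at 5, so 26 draws are enough and 25 are not.

26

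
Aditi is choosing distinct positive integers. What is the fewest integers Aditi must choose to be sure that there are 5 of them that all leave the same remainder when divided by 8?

By the pigeonhole principle, the 8 residue classes mod 8 are the pigeonholes.
With 32 integers one could put 4 in each residue class and have no class reach 5.
The 33rd integer pushes some class to 5, so 8·4 + 1 = 33.

33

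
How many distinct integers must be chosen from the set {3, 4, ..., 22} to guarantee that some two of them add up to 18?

Two chosen integers sum to 18 exactly when both halves of some pair {x, 18−x} with 3 ≤ x ≤ 18−x ≤ 15 are chosen — 6 such pairs.
The remaining 8 elements (those with no distinct partner in range) can never complete a 18-sum, so the worst case takes all of them and one from each pair: 8 + 6 = 14.
By the pigeonhole principle, the 15th integer has to be the second member of some pair, so 14 + 1 = 15.

15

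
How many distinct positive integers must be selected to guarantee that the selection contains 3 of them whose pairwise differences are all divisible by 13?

Integers whose pairwise differences are multiples of 13 are exactly those sharing a remainder mod 13. The 13 residue classes mod 13 are the pigeonholes.
With 26 integers one could put 2 in each residue class and have no class reach 3.
The 27th integer pushes some class to 3, so 13·2 + 1 = 27.

27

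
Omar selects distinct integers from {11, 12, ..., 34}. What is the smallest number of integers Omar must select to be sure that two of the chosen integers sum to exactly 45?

13

Two chosen integers sum to 45 exactly when both halves of some pair {x, 45−x} with 11 ≤ x ≤ 45−x ≤ 34 are chosen — 12 such pairs.
Every element belongs to one of those pairs, so the worst case picks one from each: 12 integers.
By pigeonhole, the 13th integer has to be the second member of some pair, so 12 + 1 = 13.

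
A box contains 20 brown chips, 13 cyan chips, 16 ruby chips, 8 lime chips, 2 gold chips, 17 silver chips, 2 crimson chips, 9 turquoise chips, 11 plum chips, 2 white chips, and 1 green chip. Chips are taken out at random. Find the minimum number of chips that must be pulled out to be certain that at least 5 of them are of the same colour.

36

Put each drawn chip into a box by colour. The largest draw with every box below 5 takes min(count, 4) from each colour; colours with fewer than 4 contribute all they have.
Σ min(cᵢ, 4) = 4 + 4 + 4 + 4 + 2 + 4 + 2 + 4 + 4 + 2 + 1 = 35.
Draw number 35 + 1 = 36 must push one box to 5.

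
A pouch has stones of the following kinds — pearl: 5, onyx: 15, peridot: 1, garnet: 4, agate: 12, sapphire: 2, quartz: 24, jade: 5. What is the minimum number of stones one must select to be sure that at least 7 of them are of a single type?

An adversary could hand out at most 6 stones per type (5 types run out sooner): 5 + 6 + 1 + 4 + 6 + 2 + 6 + 5 = 35 stones and still no type has 7.
By the pigeonhole principle, one more stone lands in a type already at 6, so 36 draws are enough and 35 are not.

36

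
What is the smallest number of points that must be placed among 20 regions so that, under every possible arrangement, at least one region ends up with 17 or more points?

321

With 320 points one could put exactly 16 in each of the 20 regions, and no region would reach 17.
One more point must land in a region that already has 16, giving it 17.
So 20 × 16 + 1 = 321 points are required.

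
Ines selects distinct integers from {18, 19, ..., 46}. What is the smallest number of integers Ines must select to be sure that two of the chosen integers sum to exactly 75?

21

Two chosen integers sum to 75 exactly when both halves of some pair {x, 75−x} with 29 ≤ x ≤ 75−x ≤ 46 are chosen — 9 such pairs.
The remaining 11 elements (those with no distinct partner in range) can never complete a 75-sum, so the worst case takes all of them and one from each pair: 11 + 9 = 20.
The 21st integer has to be the second member of some pair, so 20 + 1 = 21.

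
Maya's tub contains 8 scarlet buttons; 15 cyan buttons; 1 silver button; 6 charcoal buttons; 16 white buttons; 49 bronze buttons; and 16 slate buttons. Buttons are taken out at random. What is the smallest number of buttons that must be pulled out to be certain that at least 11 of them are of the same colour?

56

Pigeonhole: put each drawn button into a box by colour. The largest draw with every box below 11 takes min(count, 10) from each colour; colours with fewer than 10 contribute all they have.
Σ min(cᵢ, 10) = 8 + 10 + 1 + 6 + 10 + 10 + 10 = 55.
Draw number 55 + 1 = 56 must push one box to 11.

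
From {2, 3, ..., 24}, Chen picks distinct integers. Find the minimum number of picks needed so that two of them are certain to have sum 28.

Group the elements by complementary pair {x, 28−x}: {4,24}, {5,23}, {6,22}, …, giving 10 two-element pairs; the single value 14 (it cannot pair with itself since the integers are distinct); and 2 integers whose partner 28−x falls outside [2,24].
Pigeonhole: treating each of those 13 groups as a pigeonhole, one can pick one integer per group — 13 integers — with no two summing to 28.
The 14th integer lands in an occupied pair, forcing a sum of 28.

14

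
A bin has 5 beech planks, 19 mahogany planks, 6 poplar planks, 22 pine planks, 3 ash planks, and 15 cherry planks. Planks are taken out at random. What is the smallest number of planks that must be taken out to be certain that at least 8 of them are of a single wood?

An adversary could hand out at most 7 planks per wood (beech, poplar, ash run out sooner): 5 + 7 + 6 + 7 + 3 + 7 = 35 planks and still no wood has 8.
By pigeonhole, one more plank lands in a wood already at 7, so 36 draws are enough and 35 are not.

36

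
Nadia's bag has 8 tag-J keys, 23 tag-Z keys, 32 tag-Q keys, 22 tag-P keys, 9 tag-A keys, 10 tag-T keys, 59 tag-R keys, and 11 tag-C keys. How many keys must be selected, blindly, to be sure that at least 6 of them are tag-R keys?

121

In the worst case for collecting tag-R keys, every non-tag-R key comes out first.
There are 8 + 23 + 32 + 22 + 9 + 10 + 11 = 115 non-tag-R keys altogether.
After those, each further key must be tag-R, so 115 + 6 = 121 draws guarantee 6 tag-R keys.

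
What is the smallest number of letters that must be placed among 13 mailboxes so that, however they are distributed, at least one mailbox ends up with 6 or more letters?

66

With 65 letters one could put exactly 5 in each of the 13 mailboxes, and no mailbox would reach 6.
Pigeonhole: one more letter must land in a mailbox that already has 5, giving it 6.
So 13 × 5 + 1 = 66 letters are required.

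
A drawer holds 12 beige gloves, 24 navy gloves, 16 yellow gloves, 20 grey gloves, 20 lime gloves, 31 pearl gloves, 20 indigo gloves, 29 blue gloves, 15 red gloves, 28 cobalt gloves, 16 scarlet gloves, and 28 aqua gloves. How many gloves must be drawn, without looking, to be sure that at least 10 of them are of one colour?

An adversary could hand out at most 9 gloves per colour: 9 + 9 + 9 + 9 + 9 + 9 + 9 + 9 + 9 + 9 + 9 + 9 = 108 gloves and still no colour has 10.
By the pigeonhole principle, one more glove lands in a colour already at 9, so 109 draws are enough and 108 are not.

109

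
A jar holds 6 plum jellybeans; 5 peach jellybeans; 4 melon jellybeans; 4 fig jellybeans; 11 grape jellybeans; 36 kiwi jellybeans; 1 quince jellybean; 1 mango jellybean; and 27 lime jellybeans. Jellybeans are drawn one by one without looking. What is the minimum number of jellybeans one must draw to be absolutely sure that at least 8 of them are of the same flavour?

43

The 9 flavours are the holes; the jellybeans drawn are the pigeons.
To avoid 8 of any one flavour, the worst case takes at most 7 of each flavour, or every jellybean of a flavour that has fewer than 7.
That gives 6 + 5 + 4 + 4 + 7 + 7 + 1 + 1 + 7 = 42 jellybeans with no flavour reaching 8.
The next jellybean forces some flavour to 8, so 42 + 1 = 43.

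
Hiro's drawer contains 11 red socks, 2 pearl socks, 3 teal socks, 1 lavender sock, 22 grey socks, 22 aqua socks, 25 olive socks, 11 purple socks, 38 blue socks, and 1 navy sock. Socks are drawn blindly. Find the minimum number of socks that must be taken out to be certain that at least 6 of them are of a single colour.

38

The 10 colours are the holes; the socks drawn are the pigeons.
To avoid 6 of any one colour, the worst case takes at most 5 of each colour, or every sock of a colour that has fewer than 5.
That gives 5 + 2 + 3 + 1 + 5 + 5 + 5 + 5 + 5 + 1 = 37 socks with no colour reaching 6.
The next sock forces some colour to 6, so 37 + 1 = 38.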